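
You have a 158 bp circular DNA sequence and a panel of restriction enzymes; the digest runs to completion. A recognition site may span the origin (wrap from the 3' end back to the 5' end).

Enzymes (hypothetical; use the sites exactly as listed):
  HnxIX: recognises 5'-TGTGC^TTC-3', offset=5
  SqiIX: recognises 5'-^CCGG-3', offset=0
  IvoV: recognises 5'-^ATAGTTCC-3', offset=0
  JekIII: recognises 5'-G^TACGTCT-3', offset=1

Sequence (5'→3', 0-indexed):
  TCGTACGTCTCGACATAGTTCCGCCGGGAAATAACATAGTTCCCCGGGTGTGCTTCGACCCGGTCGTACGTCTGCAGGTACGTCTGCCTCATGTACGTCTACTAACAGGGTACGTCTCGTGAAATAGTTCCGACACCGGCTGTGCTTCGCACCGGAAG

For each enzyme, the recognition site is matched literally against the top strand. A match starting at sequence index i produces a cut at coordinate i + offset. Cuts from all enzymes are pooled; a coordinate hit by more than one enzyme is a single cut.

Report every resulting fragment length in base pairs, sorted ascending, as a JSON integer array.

[6,6,7,8,9,10,10,10,11,12,12,12,13,15,17]

Per-enzyme occurrences:
  HnxIX (TGTGCTTC, off=5): starts [48, 140] → cuts [53, 145]
  SqiIX (CCGG, off=0): starts [23, 43, 59, 135, 151] → cuts [23, 43, 59, 135, 151]
  IvoV (ATAGTTCC, off=0): starts [14, 35, 123] → cuts [14, 35, 123]
  JekIII (GTACGTCT, off=1): starts [2, 65, 77, 92, 109] → cuts [3, 66, 78, 93, 110]

Pooled cuts: [3, 14, 23, 35, 43, 53, 59, 66, 78, 93, 110, 123, 135, 145, 151]

Fragment lengths:
  3→14: 11 bp
  14→23: 9 bp
  23→35: 12 bp
  35→43: 8 bp
  43→53: 10 bp
  53→59: 6 bp
  59→66: 7 bp
  66→78: 12 bp
  78→93: 15 bp
  93→110: 17 bp
  110→123: 13 bp
  123→135: 12 bp
  135→145: 10 bp
  145→151: 6 bp
  151→3 (wrap): 158-151+3 = 10 bp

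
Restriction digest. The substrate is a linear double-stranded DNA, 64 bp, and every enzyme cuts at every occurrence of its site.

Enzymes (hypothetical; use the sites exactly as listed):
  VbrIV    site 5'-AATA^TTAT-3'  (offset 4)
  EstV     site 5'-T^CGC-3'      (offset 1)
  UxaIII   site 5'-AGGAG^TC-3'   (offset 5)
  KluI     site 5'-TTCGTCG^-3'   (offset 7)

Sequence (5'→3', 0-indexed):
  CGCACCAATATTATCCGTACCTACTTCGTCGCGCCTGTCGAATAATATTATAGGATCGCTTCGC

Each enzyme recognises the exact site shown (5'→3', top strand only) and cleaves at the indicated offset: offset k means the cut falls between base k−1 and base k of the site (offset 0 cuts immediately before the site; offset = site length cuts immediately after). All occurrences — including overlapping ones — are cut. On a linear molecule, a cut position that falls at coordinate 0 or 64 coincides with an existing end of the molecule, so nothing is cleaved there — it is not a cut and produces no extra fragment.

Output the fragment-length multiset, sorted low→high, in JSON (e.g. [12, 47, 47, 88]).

Site scan:
  VbrIV AATATTAT/4: at [6, 43] ⇒ [10, 47]
  EstV TCGC/1: at [28, 55, 60] ⇒ [29, 56, 61]
  UxaIII (AGGAGTC, off=5): no sites
  KluI TTCGTCG/7: at [24] ⇒ [31]

All cut coordinates (distinct, sorted): [10, 29, 31, 47, 56, 61]

Fragments:
  [0,10): 10 bp
  [10,29): 19 bp
  [29,31): 2 bp
  [31,47): 16 bp
  [47,56): 9 bp
  [56,61): 5 bp
  [61,64): 3 bp

[2,3,5,9,10,16,19]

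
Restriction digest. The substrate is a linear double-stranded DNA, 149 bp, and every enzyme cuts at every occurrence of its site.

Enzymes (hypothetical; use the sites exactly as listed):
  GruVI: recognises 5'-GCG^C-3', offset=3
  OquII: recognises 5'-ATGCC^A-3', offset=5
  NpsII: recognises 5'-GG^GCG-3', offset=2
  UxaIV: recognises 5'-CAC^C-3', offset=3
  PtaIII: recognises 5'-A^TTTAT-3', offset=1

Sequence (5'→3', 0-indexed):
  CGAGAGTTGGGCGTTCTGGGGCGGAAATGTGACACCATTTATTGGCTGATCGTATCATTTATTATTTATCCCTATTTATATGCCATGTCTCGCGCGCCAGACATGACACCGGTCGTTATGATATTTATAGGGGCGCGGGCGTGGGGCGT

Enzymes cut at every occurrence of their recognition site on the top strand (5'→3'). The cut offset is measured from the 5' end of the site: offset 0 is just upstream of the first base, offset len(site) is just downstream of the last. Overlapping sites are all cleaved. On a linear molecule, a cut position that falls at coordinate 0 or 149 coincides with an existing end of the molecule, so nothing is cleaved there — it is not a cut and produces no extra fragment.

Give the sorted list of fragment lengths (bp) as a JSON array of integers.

Site scan:
  GruVI GCGC/3: at [91, 93, 132] ⇒ [94, 96, 135]
  OquII ATGCCA/5: at [79] ⇒ [84]
  NpsII GGGCG/2: at [8, 18, 130, 136, 143] ⇒ [10, 20, 132, 138, 145]
  UxaIV CACC/3: at [32, 106] ⇒ [35, 109]
  PtaIII ATTTAT/1: at [36, 56, 63, 73, 122] ⇒ [37, 57, 64, 74, 123]

Pooled cuts: [10, 20, 35, 37, 57, 64, 74, 84, 94, 96, 109, 123, 132, 135, 138, 145]

Fragment lengths:
  [0,10): 10 bp
  [10,20): 10 bp
  [20,35): 15 bp
  [35,37): 2 bp
  [37,57): 20 bp
  [57,64): 7 bp
  [64,74): 10 bp
  [74,84): 10 bp
  [84,94): 10 bp
  [94,96): 2 bp
  [96,109): 13 bp
  [109,123): 14 bp
  [123,132): 9 bp
  [132,135): 3 bp
  [135,138): 3 bp
  [138,145): 7 bp
  [145,149): 4 bp

[2,2,3,3,4,7,7,9,10,10,10,10,10,13,14,15,20]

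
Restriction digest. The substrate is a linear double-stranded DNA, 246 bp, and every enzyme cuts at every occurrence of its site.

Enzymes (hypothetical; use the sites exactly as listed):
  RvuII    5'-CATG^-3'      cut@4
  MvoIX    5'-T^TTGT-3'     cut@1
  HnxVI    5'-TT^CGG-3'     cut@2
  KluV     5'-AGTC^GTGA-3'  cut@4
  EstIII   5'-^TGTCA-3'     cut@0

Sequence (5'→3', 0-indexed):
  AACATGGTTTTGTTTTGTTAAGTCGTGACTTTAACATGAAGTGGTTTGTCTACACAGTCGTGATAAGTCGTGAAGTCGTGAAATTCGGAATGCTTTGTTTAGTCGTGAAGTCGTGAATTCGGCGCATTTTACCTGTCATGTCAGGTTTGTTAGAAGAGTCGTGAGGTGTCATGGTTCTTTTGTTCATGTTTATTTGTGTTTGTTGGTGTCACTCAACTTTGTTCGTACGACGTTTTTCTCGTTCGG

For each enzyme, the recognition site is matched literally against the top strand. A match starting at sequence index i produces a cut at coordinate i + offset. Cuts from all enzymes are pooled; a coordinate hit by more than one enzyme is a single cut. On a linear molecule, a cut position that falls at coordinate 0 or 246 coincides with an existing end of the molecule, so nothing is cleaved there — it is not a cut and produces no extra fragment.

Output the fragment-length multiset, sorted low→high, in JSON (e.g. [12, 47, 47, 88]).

Per-enzyme occurrences:
  RvuII CATG/4: at [2, 34, 136, 169, 184] ⇒ [6, 38, 140, 173, 188]
  MvoIX TTTGT/1: at [8, 13, 44, 93, 145, 178, 192, 198, 217] ⇒ [9, 14, 45, 94, 146, 179, 193, 199, 218]
  HnxVI TTCGG/2: at [83, 117, 241] ⇒ [85, 119, 243]
  KluV AGTCGTGA/4: at [20, 55, 65, 73, 100, 108, 156] ⇒ [24, 59, 69, 77, 104, 112, 160]
  EstIII TGTCA/0: at [133, 138, 166, 206] ⇒ [133, 138, 166, 206]

All cut coordinates (distinct, sorted): [6, 9, 14, 24, 38, 45, 59, 69, 77, 85, 94, 104, 112, 119, 133, 138, 140, 146, 160, 166, 173, 179, 188, 193, 199, 206, 218, 243]

Fragments:
  [0,6): 6 bp
  [6,9): 3 bp
  [9,14): 5 bp
  [14,24): 10 bp
  [24,38): 14 bp
  [38,45): 7 bp
  [45,59): 14 bp
  [59,69): 10 bp
  [69,77): 8 bp
  [77,85): 8 bp
  [85,94): 9 bp
  [94,104): 10 bp
  [104,112): 8 bp
  [112,119): 7 bp
  [119,133): 14 bp
  [133,138): 5 bp
  [138,140): 2 bp
  [140,146): 6 bp
  [146,160): 14 bp
  [160,166): 6 bp
  [166,173): 7 bp
  [173,179): 6 bp
  [179,188): 9 bp
  [188,193): 5 bp
  [193,199): 6 bp
  [199,206): 7 bp
  [206,218): 12 bp
  [218,243): 25 bp
  [243,246): 3 bp

[2,3,3,5,5,5,6,6,6,6,6,7,7,7,7,8,8,8,9,9,10,10,10,12,14,14,14,14,25]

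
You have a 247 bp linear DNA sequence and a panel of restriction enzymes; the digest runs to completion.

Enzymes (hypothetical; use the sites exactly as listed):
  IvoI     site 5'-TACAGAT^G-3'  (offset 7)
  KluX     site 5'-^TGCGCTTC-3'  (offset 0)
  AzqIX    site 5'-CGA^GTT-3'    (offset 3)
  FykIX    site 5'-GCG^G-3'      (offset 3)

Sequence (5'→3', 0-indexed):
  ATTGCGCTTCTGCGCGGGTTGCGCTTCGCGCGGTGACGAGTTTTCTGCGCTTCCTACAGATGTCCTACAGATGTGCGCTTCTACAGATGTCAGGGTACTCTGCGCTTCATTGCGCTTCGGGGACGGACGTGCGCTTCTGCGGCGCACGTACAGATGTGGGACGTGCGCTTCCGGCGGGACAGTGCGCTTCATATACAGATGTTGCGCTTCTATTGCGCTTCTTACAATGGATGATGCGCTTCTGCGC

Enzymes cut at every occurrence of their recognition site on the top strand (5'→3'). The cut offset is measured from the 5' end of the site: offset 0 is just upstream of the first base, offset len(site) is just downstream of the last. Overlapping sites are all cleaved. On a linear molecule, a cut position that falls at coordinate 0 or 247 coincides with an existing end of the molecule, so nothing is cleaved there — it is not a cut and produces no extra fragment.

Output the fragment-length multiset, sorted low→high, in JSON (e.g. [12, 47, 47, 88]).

[1,2,2,3,6,6,7,8,10,11,11,12,12,13,13,13,14,14,15,16,18,19,21]

Site scan:
  IvoI TACAGATG/7: at [54, 65, 81, 148, 193] ⇒ [61, 72, 88, 155, 200]
  KluX TGCGCTTC/0: at [2, 19, 45, 73, 100, 110, 129, 163, 182, 202, 213, 234] ⇒ [2, 19, 45, 73, 100, 110, 129, 163, 182, 202, 213, 234]
  AzqIX CGAGTT/3: at [36] ⇒ [39]
  FykIX GCGG/3: at [13, 29, 138, 173] ⇒ [16, 32, 141, 176]

All cut coordinates (distinct, sorted): [2, 16, 19, 32, 39, 45, 61, 72, 73, 88, 100, 110, 129, 141, 155, 163, 176, 182, 200, 202, 213, 234]

Fragment lengths:
  [0,2): 2 bp
  [2,16): 14 bp
  [16,19): 3 bp
  [19,32): 13 bp
  [32,39): 7 bp
  [39,45): 6 bp
  [45,61): 16 bp
  [61,72): 11 bp
  [72,73): 1 bp
  [73,88): 15 bp
  [88,100): 12 bp
  [100,110): 10 bp
  [110,129): 19 bp
  [129,141): 12 bp
  [141,155): 14 bp
  [155,163): 8 bp
  [163,176): 13 bp
  [176,182): 6 bp
  [182,200): 18 bp
  [200,202): 2 bp
  [202,213): 11 bp
  [213,234): 21 bp
  [234,247): 13 bp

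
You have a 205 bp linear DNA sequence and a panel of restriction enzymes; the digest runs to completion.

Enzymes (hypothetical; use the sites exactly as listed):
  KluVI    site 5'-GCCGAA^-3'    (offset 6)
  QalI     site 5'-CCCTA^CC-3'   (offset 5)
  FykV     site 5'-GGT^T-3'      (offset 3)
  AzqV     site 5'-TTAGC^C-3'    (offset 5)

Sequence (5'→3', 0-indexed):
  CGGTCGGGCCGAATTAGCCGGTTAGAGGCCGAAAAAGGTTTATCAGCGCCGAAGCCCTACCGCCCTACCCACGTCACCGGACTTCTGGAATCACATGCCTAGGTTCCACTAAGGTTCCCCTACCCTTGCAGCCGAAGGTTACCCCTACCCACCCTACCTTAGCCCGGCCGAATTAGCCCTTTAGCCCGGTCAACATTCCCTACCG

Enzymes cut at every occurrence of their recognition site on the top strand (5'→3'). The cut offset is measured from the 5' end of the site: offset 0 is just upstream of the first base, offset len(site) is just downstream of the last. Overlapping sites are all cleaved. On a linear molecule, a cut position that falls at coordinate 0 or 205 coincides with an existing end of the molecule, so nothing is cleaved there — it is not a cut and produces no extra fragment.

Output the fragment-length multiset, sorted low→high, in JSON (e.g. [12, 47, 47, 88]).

[3,3,4,5,5,6,6,7,7,8,8,8,9,9,11,11,13,14,14,17,37]

Scan for sites:
  KluVI (GCCGAA, off=6): starts [7, 27, 47, 130, 166] → cuts [13, 33, 53, 136, 172]
  QalI (CCCTACC, off=5): starts [54, 62, 117, 142, 151, 197] → cuts [59, 67, 122, 147, 156, 202]
  FykV (GGTT, off=3): starts [19, 36, 101, 112, 136] → cuts [22, 39, 104, 115, 139]
  AzqV (TTAGCC, off=5): starts [13, 158, 172, 180] → cuts [18, 163, 177, 185]

Pooled cuts: [13, 18, 22, 33, 39, 53, 59, 67, 104, 115, 122, 136, 139, 147, 156, 163, 172, 177, 185, 202]

Fragments:
  [0,13): 13 bp
  [13,18): 5 bp
  [18,22): 4 bp
  [22,33): 11 bp
  [33,39): 6 bp
  [39,53): 14 bp
  [53,59): 6 bp
  [59,67): 8 bp
  [67,104): 37 bp
  [104,115): 11 bp
  [115,122): 7 bp
  [122,136): 14 bp
  [136,139): 3 bp
  [139,147): 8 bp
  [147,156): 9 bp
  [156,163): 7 bp
  [163,172): 9 bp
  [172,177): 5 bp
  [177,185): 8 bp
  [185,202): 17 bp
  [202,205): 3 bp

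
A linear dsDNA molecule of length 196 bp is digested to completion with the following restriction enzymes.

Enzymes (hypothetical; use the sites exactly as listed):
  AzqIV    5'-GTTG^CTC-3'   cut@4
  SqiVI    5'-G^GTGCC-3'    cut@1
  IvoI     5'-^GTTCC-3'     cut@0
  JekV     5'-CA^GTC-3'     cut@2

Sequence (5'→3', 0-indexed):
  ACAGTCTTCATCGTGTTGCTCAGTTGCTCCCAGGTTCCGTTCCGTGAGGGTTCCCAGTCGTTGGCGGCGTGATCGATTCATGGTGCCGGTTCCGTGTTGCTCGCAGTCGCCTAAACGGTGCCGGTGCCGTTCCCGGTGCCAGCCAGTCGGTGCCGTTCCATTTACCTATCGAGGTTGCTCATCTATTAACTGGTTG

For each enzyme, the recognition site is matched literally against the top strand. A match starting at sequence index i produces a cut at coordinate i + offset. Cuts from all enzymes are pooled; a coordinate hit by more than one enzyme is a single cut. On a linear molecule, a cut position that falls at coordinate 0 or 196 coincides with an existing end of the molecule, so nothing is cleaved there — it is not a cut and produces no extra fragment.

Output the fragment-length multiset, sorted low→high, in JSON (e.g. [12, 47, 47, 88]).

Site scan:
  AzqIV GTTGCTC/4: at [14, 22, 95, 173] ⇒ [18, 26, 99, 177]
  SqiVI GGTGCC/1: at [81, 116, 122, 134, 148] ⇒ [82, 117, 123, 135, 149]
  IvoI GTTCC/0: at [33, 38, 49, 88, 128, 154] ⇒ [33, 38, 49, 88, 128, 154]
  JekV CAGTC/2: at [1, 54, 103, 143] ⇒ [3, 56, 105, 145]

Pooled cuts: [3, 18, 26, 33, 38, 49, 56, 82, 88, 99, 105, 117, 123, 128, 135, 145, 149, 154, 177]

Fragment lengths:
  [0,3): 3 bp
  [3,18): 15 bp
  [18,26): 8 bp
  [26,33): 7 bp
  [33,38): 5 bp
  [38,49): 11 bp
  [49,56): 7 bp
  [56,82): 26 bp
  [82,88): 6 bp
  [88,99): 11 bp
  [99,105): 6 bp
  [105,117): 12 bp
  [117,123): 6 bp
  [123,128): 5 bp
  [128,135): 7 bp
  [135,145): 10 bp
  [145,149): 4 bp
  [149,154): 5 bp
  [154,177): 23 bp
  [177,196): 19 bp

[3,4,5,5,5,6,6,6,7,7,7,8,10,11,11,12,15,19,23,26]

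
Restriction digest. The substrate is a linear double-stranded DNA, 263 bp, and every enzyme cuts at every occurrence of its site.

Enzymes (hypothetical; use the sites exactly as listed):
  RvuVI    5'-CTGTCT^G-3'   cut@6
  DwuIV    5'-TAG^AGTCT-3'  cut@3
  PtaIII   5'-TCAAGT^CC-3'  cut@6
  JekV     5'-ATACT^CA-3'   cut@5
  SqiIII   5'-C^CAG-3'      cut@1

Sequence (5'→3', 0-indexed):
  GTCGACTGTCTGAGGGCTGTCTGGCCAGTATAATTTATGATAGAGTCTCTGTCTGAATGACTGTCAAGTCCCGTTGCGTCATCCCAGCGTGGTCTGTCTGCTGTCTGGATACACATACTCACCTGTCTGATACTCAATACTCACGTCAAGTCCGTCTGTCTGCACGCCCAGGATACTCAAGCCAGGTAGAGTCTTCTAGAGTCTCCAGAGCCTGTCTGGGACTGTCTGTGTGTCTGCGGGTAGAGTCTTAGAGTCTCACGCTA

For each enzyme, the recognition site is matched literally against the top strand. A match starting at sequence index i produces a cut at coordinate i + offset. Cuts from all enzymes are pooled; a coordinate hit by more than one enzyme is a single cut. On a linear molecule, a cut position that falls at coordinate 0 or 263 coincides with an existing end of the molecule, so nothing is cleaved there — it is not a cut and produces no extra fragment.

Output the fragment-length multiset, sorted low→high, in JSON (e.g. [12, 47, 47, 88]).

Site scan:
  RvuVI (CTGTCTG, off=6): starts [5, 16, 48, 93, 100, 122, 155, 211, 221] → cuts [11, 22, 54, 99, 106, 128, 161, 217, 227]
  DwuIV (TAGAGTCT, off=3): starts [40, 186, 196, 240, 248] → cuts [43, 189, 199, 243, 251]
  PtaIII (TCAAGTCC, off=6): starts [63, 145] → cuts [69, 151]
  JekV (ATACTCA, off=5): starts [114, 129, 136, 172] → cuts [119, 134, 141, 177]
  SqiIII (CCAG, off=1): starts [24, 83, 167, 181, 204] → cuts [25, 84, 168, 182, 205]

Pooled cuts: [11, 22, 25, 43, 54, 69, 84, 99, 106, 119, 128, 134, 141, 151, 161, 168, 177, 182, 189, 199, 205, 217, 227, 243, 251]

Fragments:
  [0,11): 11 bp
  [11,22): 11 bp
  [22,25): 3 bp
  [25,43): 18 bp
  [43,54): 11 bp
  [54,69): 15 bp
  [69,84): 15 bp
  [84,99): 15 bp
  [99,106): 7 bp
  [106,119): 13 bp
  [119,128): 9 bp
  [128,134): 6 bp
  [134,141): 7 bp
  [141,151): 10 bp
  [151,161): 10 bp
  [161,168): 7 bp
  [168,177): 9 bp
  [177,182): 5 bp
  [182,189): 7 bp
  [189,199): 10 bp
  [199,205): 6 bp
  [205,217): 12 bp
  [217,227): 10 bp
  [227,243): 16 bp
  [243,251): 8 bp
  [251,263): 12 bp

[3,5,6,6,7,7,7,7,8,9,9,10,10,10,10,11,11,11,12,12,13,15,15,15,16,18]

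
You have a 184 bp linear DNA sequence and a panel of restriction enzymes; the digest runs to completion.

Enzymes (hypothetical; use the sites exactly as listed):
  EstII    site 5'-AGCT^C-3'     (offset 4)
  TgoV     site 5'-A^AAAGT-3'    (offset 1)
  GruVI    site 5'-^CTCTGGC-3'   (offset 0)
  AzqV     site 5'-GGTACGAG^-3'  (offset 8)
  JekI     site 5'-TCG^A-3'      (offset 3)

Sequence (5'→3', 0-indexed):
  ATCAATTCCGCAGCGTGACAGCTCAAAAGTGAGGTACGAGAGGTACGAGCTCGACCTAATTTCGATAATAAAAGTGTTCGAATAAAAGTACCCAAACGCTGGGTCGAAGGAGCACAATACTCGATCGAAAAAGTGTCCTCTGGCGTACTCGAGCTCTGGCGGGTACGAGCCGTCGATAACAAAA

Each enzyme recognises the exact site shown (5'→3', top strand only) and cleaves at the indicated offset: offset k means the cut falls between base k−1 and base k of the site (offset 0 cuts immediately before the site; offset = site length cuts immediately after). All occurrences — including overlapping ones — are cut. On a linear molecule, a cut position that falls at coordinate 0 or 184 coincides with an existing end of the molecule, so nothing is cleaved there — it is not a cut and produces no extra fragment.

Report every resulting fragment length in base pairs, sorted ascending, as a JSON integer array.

Per-enzyme occurrences:
  EstII AGCTC/4: at [19, 47, 151] ⇒ [23, 51, 155]
  TgoV AAAAGT/1: at [24, 69, 83, 128] ⇒ [25, 70, 84, 129]
  GruVI CTCTGGC/0: at [137, 153] ⇒ [137, 153]
  AzqV GGTACGAG/8: at [32, 41, 161] ⇒ [40, 49, 169]
  JekI TCGA/3: at [50, 61, 77, 103, 120, 124, 148, 172] ⇒ [53, 64, 80, 106, 123, 127, 151, 175]

All cut coordinates (distinct, sorted): [23, 25, 40, 49, 51, 53, 64, 70, 80, 84, 106, 123, 127, 129, 137, 151, 153, 155, 169, 175]

Fragments:
  [0,23): 23 bp
  [23,25): 2 bp
  [25,40): 15 bp
  [40,49): 9 bp
  [49,51): 2 bp
  [51,53): 2 bp
  [53,64): 11 bp
  [64,70): 6 bp
  [70,80): 10 bp
  [80,84): 4 bp
  [84,106): 22 bp
  [106,123): 17 bp
  [123,127): 4 bp
  [127,129): 2 bp
  [129,137): 8 bp
  [137,151): 14 bp
  [151,153): 2 bp
  [153,155): 2 bp
  [155,169): 14 bp
  [169,175): 6 bp
  [175,184): 9 bp

[2,2,2,2,2,2,4,4,6,6,8,9,9,10,11,14,14,15,17,22,23]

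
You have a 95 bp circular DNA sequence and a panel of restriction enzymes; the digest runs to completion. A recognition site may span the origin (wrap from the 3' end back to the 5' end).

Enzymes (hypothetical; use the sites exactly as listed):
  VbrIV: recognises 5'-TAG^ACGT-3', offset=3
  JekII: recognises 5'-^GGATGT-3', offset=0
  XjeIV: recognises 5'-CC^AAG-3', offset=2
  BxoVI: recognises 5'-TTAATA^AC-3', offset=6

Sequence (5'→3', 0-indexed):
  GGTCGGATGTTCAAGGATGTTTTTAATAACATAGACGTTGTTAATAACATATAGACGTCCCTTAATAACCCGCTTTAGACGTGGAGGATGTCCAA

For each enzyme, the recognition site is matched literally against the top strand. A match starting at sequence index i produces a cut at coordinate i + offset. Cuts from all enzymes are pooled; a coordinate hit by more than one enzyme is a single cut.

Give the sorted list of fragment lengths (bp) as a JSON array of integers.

[6,6,7,8,8,10,11,12,13,14]

Site scan:
  VbrIV TAGACGT/3: at [31, 51, 75] ⇒ [34, 54, 78]
  JekII GGATGT/0: at [4, 14, 85] ⇒ [4, 14, 85]
  XjeIV CCAAG/2: at [91] ⇒ [93]
  BxoVI TTAATAAC/6: at [22, 40, 61] ⇒ [28, 46, 67]

All cut coordinates (distinct, sorted): [4, 14, 28, 34, 46, 54, 67, 78, 85, 93]

Fragments:
  4→14: 10 bp
  14→28: 14 bp
  28→34: 6 bp
  34→46: 12 bp
  46→54: 8 bp
  54→67: 13 bp
  67→78: 11 bp
  78→85: 7 bp
  85→93: 8 bp
  93→4 (wrap): 95-93+4 = 6 bp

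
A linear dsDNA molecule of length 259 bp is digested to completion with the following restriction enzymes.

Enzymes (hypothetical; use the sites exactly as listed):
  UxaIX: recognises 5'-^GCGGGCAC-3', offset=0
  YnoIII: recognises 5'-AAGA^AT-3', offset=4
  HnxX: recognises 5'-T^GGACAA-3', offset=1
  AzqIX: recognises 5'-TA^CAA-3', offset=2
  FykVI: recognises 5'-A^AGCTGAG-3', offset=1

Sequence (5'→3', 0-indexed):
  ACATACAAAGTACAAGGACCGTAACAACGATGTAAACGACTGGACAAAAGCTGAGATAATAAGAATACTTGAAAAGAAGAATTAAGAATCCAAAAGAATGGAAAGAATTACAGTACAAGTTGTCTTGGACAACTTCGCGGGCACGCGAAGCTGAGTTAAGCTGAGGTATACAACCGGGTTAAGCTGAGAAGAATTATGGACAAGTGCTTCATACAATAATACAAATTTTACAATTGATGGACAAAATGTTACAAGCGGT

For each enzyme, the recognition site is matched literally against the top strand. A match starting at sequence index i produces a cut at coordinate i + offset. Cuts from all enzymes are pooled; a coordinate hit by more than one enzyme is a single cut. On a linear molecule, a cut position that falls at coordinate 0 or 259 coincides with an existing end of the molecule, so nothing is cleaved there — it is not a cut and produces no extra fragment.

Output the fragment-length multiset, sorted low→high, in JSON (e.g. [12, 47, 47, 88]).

Scan for sites:
  UxaIX GCGGGCAC/0: at [136] ⇒ [136]
  YnoIII AAGAAT/4: at [60, 76, 83, 93, 102, 188] ⇒ [64, 80, 87, 97, 106, 192]
  HnxX TGGACAA/1: at [40, 125, 196, 237] ⇒ [41, 126, 197, 238]
  AzqIX TACAA/2: at [3, 10, 113, 168, 211, 219, 228, 249] ⇒ [5, 12, 115, 170, 213, 221, 230, 251]
  FykVI AAGCTGAG/1: at [47, 147, 157, 180] ⇒ [48, 148, 158, 181]

All cut coordinates (distinct, sorted): [5, 12, 41, 48, 64, 80, 87, 97, 106, 115, 126, 136, 148, 158, 170, 181, 192, 197, 213, 221, 230, 238, 251]

Fragment lengths:
  [0,5): 5 bp
  [5,12): 7 bp
  [12,41): 29 bp
  [41,48): 7 bp
  [48,64): 16 bp
  [64,80): 16 bp
  [80,87): 7 bp
  [87,97): 10 bp
  [97,106): 9 bp
  [106,115): 9 bp
  [115,126): 11 bp
  [126,136): 10 bp
  [136,148): 12 bp
  [148,158): 10 bp
  [158,170): 12 bp
  [170,181): 11 bp
  [181,192): 11 bp
  [192,197): 5 bp
  [197,213): 16 bp
  [213,221): 8 bp
  [221,230): 9 bp
  [230,238): 8 bp
  [238,251): 13 bp
  [251,259): 8 bp

[5,5,7,7,7,8,8,8,9,9,9,10,10,10,11,11,11,12,12,13,16,16,16,29]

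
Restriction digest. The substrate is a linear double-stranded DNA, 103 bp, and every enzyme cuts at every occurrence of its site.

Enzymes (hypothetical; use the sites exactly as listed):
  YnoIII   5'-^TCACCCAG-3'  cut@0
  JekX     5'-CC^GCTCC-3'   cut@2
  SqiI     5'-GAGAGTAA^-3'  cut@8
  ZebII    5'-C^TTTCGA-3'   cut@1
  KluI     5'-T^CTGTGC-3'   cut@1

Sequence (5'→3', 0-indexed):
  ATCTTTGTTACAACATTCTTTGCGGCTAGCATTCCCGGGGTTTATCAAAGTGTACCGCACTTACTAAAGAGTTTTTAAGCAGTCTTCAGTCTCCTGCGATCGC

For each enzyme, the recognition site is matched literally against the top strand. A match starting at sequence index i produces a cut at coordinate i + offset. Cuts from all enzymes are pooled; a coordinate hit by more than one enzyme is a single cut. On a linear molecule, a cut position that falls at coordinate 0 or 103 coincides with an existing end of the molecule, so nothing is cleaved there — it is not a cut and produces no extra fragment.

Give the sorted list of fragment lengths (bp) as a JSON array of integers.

[103]

Site scan:
  YnoIII (TCACCCAG, off=0): no sites
  JekX (CCGCTCC, off=2): no sites
  SqiI (GAGAGTAA, off=8): no sites
  ZebII (CTTTCGA, off=1): no sites
  KluI (TCTGTGC, off=1): no sites

All cut coordinates (distinct, sorted): ∅

Fragment lengths:
  no cuts → one linear fragment of 103 bp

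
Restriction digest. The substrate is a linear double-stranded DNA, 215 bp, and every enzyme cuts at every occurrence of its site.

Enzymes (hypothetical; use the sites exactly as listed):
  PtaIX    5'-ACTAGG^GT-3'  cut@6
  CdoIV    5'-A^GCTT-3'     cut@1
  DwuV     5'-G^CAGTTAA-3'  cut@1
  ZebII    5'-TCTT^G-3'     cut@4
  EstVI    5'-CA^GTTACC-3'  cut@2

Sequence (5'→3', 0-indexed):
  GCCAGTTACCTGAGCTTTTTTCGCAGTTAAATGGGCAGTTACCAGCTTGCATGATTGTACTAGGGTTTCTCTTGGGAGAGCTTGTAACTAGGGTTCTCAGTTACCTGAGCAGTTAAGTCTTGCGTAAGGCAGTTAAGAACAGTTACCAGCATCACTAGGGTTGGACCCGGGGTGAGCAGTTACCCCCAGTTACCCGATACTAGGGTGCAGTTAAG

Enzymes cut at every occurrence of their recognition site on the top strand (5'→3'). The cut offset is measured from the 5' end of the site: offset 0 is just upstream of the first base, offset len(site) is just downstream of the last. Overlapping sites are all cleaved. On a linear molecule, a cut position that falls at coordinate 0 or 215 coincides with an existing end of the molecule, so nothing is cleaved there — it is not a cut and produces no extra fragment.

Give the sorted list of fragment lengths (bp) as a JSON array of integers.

[3,4,6,7,7,8,8,9,9,10,10,10,12,12,13,14,16,18,19,20]

Scan for sites:
  PtaIX (ACTAGGGT, off=6): starts [58, 86, 153, 198] → cuts [64, 92, 159, 204]
  CdoIV (AGCTT, off=1): starts [12, 43, 78] → cuts [13, 44, 79]
  DwuV (GCAGTTAA, off=1): starts [22, 108, 128, 206] → cuts [23, 109, 129, 207]
  ZebII (TCTTG, off=4): starts [69, 117] → cuts [73, 121]
  EstVI (CAGTTACC, off=2): starts [2, 35, 97, 139, 176, 186] → cuts [4, 37, 99, 141, 178, 188]

All cut coordinates (distinct, sorted): [4, 13, 23, 37, 44, 64, 73, 79, 92, 99, 109, 121, 129, 141, 159, 178, 188, 204, 207]

Fragment lengths:
  [0,4): 4 bp
  [4,13): 9 bp
  [13,23): 10 bp
  [23,37): 14 bp
  [37,44): 7 bp
  [44,64): 20 bp
  [64,73): 9 bp
  [73,79): 6 bp
  [79,92): 13 bp
  [92,99): 7 bp
  [99,109): 10 bp
  [109,121): 12 bp
  [121,129): 8 bp
  [129,141): 12 bp
  [141,159): 18 bp
  [159,178): 19 bp
  [178,188): 10 bp
  [188,204): 16 bp
  [204,207): 3 bp
  [207,215): 8 bp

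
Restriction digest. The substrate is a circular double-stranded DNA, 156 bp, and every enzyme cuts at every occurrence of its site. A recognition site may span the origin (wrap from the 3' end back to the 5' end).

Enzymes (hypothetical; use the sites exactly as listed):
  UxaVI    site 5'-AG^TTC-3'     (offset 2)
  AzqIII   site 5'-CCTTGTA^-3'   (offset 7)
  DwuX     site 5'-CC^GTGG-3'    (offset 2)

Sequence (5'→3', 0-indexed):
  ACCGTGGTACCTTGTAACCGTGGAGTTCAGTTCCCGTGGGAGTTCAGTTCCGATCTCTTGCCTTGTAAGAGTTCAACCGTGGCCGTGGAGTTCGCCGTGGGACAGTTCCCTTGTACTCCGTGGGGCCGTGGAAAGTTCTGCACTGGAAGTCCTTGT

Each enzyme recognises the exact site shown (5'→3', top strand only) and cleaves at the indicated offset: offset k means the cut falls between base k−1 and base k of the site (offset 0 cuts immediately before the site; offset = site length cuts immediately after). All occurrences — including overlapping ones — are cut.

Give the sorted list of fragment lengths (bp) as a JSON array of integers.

[2,3,4,4,5,5,5,6,6,6,6,7,7,8,8,9,10,13,20,22]

Per-enzyme occurrences:
  UxaVI AGTTC/2: at [23, 28, 40, 45, 69, 88, 103, 133] ⇒ [25, 30, 42, 47, 71, 90, 105, 135]
  AzqIII CCTTGTA/7: at [9, 60, 108, 150] ⇒ [1, 16, 67, 115]
  DwuX CCGTGG/2: at [1, 17, 33, 76, 82, 94, 117, 125] ⇒ [3, 19, 35, 78, 84, 96, 119, 127]

Pooled cuts: [1, 3, 16, 19, 25, 30, 35, 42, 47, 67, 71, 78, 84, 90, 96, 105, 115, 119, 127, 135]

Fragments:
  1→3: 2 bp
  3→16: 13 bp
  16→19: 3 bp
  19→25: 6 bp
  25→30: 5 bp
  30→35: 5 bp
  35→42: 7 bp
  42→47: 5 bp
  47→67: 20 bp
  67→71: 4 bp
  71→78: 7 bp
  78→84: 6 bp
  84→90: 6 bp
  90→96: 6 bp
  96→105: 9 bp
  105→115: 10 bp
  115→119: 4 bp
  119→127: 8 bp
  127→135: 8 bp
  135→1 (wrap): 156-135+1 = 22 bp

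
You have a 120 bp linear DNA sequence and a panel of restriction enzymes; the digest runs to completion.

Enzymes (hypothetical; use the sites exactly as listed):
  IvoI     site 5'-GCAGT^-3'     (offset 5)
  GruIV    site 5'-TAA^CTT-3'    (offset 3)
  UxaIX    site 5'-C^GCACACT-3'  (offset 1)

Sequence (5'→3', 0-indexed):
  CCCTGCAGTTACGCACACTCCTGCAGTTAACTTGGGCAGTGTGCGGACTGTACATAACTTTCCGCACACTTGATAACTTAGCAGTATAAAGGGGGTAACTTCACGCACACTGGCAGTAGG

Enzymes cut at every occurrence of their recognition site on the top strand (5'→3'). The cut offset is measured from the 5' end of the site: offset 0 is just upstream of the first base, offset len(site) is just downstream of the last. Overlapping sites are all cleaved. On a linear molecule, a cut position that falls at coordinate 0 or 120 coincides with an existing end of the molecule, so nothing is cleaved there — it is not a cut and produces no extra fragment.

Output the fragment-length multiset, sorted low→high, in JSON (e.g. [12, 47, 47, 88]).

Scan for sites:
  IvoI GCAGT/5: at [4, 22, 35, 80, 112] ⇒ [9, 27, 40, 85, 117]
  GruIV TAACTT/3: at [27, 54, 73, 95] ⇒ [30, 57, 76, 98]
  UxaIX CGCACACT/1: at [11, 62, 103] ⇒ [12, 63, 104]

Pooled cuts: [9, 12, 27, 30, 40, 57, 63, 76, 85, 98, 104, 117]

Fragment lengths:
  [0,9): 9 bp
  [9,12): 3 bp
  [12,27): 15 bp
  [27,30): 3 bp
  [30,40): 10 bp
  [40,57): 17 bp
  [57,63): 6 bp
  [63,76): 13 bp
  [76,85): 9 bp
  [85,98): 13 bp
  [98,104): 6 bp
  [104,117): 13 bp
  [117,120): 3 bp

[3,3,3,6,6,9,9,10,13,13,13,15,17]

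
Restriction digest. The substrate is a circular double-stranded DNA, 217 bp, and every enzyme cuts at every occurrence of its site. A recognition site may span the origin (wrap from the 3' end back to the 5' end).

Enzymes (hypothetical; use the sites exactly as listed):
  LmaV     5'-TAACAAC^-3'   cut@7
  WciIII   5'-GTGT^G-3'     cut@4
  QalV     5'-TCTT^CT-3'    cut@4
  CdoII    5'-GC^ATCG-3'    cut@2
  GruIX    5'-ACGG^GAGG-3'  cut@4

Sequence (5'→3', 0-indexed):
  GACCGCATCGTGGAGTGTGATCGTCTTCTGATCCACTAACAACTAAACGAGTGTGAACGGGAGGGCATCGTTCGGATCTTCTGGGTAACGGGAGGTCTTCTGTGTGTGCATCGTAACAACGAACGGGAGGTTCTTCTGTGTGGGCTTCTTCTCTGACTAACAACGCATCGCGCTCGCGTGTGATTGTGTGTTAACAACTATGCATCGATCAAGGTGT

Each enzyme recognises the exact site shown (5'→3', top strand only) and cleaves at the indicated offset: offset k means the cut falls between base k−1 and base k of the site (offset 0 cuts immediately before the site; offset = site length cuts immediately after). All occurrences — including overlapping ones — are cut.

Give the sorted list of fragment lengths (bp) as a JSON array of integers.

[2,2,2,5,6,6,6,6,6,6,8,8,9,9,9,9,11,11,11,12,14,14,14,15,16]

Site scan:
  LmaV (TAACAAC, off=7): starts [36, 113, 157, 191] → cuts [43, 120, 164, 198]
  WciIII (GTGTG, off=4): starts [14, 50, 101, 103, 137, 177, 185, 213] → cuts [0, 18, 54, 105, 107, 141, 181, 189]
  QalV (TCTTCT, off=4): starts [23, 76, 95, 131, 146] → cuts [27, 80, 99, 135, 150]
  CdoII (GCATCG, off=2): starts [4, 64, 107, 164, 201] → cuts [6, 66, 109, 166, 203]
  GruIX (ACGGGAGG, off=4): starts [56, 87, 122] → cuts [60, 91, 126]

All cut coordinates (distinct, sorted): [0, 6, 18, 27, 43, 54, 60, 66, 80, 91, 99, 105, 107, 109, 120, 126, 135, 141, 150, 164, 166, 181, 189, 198, 203]

Fragments:
  0→6: 6 bp
  6→18: 12 bp
  18→27: 9 bp
  27→43: 16 bp
  43→54: 11 bp
  54→60: 6 bp
  60→66: 6 bp
  66→80: 14 bp
  80→91: 11 bp
  91→99: 8 bp
  99→105: 6 bp
  105→107: 2 bp
  107→109: 2 bp
  109→120: 11 bp
  120→126: 6 bp
  126→135: 9 bp
  135→141: 6 bp
  141→150: 9 bp
  150→164: 14 bp
  164→166: 2 bp
  166→181: 15 bp
  181→189: 8 bp
  189→198: 9 bp
  198→203: 5 bp
  203→0 (wrap): 217-203+0 = 14 bp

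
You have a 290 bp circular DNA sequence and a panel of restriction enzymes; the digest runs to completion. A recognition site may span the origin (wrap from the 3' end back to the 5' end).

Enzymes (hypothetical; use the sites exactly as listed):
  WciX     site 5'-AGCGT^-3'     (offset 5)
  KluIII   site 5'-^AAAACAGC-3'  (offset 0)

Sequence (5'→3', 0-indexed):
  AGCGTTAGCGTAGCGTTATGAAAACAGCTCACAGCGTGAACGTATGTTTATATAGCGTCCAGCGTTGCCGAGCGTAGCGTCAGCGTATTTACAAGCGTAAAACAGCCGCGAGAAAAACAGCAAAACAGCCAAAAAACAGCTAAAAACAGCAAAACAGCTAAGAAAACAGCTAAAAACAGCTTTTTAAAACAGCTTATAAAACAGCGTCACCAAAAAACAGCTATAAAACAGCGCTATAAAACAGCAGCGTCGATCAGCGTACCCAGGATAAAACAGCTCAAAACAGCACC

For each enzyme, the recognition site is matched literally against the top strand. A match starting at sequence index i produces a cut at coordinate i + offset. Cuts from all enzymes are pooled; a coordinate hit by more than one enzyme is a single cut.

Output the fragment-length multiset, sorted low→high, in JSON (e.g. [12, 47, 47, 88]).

Per-enzyme occurrences:
  WciX (AGCGT, off=5): starts [0, 6, 11, 32, 53, 60, 70, 75, 81, 93, 202, 245, 255] → cuts [5, 11, 16, 37, 58, 65, 75, 80, 86, 98, 207, 250, 260]
  KluIII (AAAACAGC, off=0): starts [20, 98, 113, 121, 132, 142, 150, 162, 172, 185, 197, 213, 224, 237, 269, 279] → cuts [20, 98, 113, 121, 132, 142, 150, 162, 172, 185, 197, 213, 224, 237, 269, 279]

Pooled cuts: [5, 11, 16, 20, 37, 58, 65, 75, 80, 86, 98, 113, 121, 132, 142, 150, 162, 172, 185, 197, 207, 213, 224, 237, 250, 260, 269, 279]

Fragment lengths:
  5→11: 6 bp
  11→16: 5 bp
  16→20: 4 bp
  20→37: 17 bp
  37→58: 21 bp
  58→65: 7 bp
  65→75: 10 bp
  75→80: 5 bp
  80→86: 6 bp
  86→98: 12 bp
  98→113: 15 bp
  113→121: 8 bp
  121→132: 11 bp
  132→142: 10 bp
  142→150: 8 bp
  150→162: 12 bp
  162→172: 10 bp
  172→185: 13 bp
  185→197: 12 bp
  197→207: 10 bp
  207→213: 6 bp
  213→224: 11 bp
  224→237: 13 bp
  237→250: 13 bp
  250→260: 10 bp
  260→269: 9 bp
  269→279: 10 bp
  279→5 (wrap): 290-279+5 = 16 bp

[4,5,5,6,6,6,7,8,8,9,10,10,10,10,10,10,11,11,12,12,12,13,13,13,15,16,17,21]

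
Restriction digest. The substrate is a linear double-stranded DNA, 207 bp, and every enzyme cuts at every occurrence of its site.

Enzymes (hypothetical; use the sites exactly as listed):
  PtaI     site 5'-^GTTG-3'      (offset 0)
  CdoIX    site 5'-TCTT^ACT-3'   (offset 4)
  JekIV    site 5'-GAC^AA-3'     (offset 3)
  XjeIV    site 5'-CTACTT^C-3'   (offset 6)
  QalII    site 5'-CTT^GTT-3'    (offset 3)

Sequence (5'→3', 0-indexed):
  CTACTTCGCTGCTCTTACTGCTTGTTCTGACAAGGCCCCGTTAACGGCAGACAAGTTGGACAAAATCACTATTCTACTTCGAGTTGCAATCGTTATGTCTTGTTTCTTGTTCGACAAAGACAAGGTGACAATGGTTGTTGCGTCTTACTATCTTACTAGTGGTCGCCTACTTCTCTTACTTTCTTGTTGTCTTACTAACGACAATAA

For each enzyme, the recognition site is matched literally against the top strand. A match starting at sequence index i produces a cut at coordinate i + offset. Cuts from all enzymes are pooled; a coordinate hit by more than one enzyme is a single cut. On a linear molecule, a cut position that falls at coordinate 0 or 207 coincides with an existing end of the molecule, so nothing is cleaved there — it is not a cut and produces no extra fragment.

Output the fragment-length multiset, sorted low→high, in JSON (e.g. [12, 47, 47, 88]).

[2,3,3,4,5,5,6,6,7,7,7,7,8,8,8,8,8,9,10,10,18,18,19,21]

Scan for sites:
  PtaI (GTTG, off=0): starts [54, 82, 133, 136, 185] → cuts [54, 82, 133, 136, 185]
  CdoIX (TCTTACT, off=4): starts [12, 142, 150, 173, 189] → cuts [16, 146, 154, 177, 193]
  JekIV (GACAA, off=3): starts [28, 49, 58, 112, 118, 126, 199] → cuts [31, 52, 61, 115, 121, 129, 202]
  XjeIV (CTACTTC, off=6): starts [0, 73, 166] → cuts [6, 79, 172]
  QalII (CTTGTT, off=3): starts [20, 98, 105, 182] → cuts [23, 101, 108, 185]

Pooled cuts: [6, 16, 23, 31, 52, 54, 61, 79, 82, 101, 108, 115, 121, 129, 133, 136, 146, 154, 172, 177, 185, 193, 202]

Fragments:
  [0,6): 6 bp
  [6,16): 10 bp
  [16,23): 7 bp
  [23,31): 8 bp
  [31,52): 21 bp
  [52,54): 2 bp
  [54,61): 7 bp
  [61,79): 18 bp
  [79,82): 3 bp
  [82,101): 19 bp
  [101,108): 7 bp
  [108,115): 7 bp
  [115,121): 6 bp
  [121,129): 8 bp
  [129,133): 4 bp
  [133,136): 3 bp
  [136,146): 10 bp
  [146,154): 8 bp
  [154,172): 18 bp
  [172,177): 5 bp
  [177,185): 8 bp
  [185,193): 8 bp
  [193,202): 9 bp
  [202,207): 5 bp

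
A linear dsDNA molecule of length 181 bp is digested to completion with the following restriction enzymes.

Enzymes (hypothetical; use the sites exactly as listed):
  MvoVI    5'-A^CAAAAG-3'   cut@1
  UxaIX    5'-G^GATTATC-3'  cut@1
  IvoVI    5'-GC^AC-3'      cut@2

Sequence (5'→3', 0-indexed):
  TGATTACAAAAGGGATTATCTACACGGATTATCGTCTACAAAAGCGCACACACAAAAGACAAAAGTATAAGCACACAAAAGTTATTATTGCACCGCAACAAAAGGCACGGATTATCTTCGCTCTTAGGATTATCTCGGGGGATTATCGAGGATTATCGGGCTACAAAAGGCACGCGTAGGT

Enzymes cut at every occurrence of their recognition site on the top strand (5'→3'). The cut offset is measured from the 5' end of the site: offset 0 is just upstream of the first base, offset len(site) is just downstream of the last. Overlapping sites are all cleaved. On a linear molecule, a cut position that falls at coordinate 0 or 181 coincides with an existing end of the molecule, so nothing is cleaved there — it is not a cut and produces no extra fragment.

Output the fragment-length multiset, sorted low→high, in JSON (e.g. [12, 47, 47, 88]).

Scan for sites:
  MvoVI (ACAAAAG, off=1): starts [5, 37, 51, 58, 74, 97, 162] → cuts [6, 38, 52, 59, 75, 98, 163]
  UxaIX (GGATTATC, off=1): starts [12, 25, 108, 126, 139, 149] → cuts [13, 26, 109, 127, 140, 150]
  IvoVI (GCAC, off=2): starts [45, 70, 89, 104, 169] → cuts [47, 72, 91, 106, 171]

All cut coordinates (distinct, sorted): [6, 13, 26, 38, 47, 52, 59, 72, 75, 91, 98, 106, 109, 127, 140, 150, 163, 171]

Fragments:
  [0,6): 6 bp
  [6,13): 7 bp
  [13,26): 13 bp
  [26,38): 12 bp
  [38,47): 9 bp
  [47,52): 5 bp
  [52,59): 7 bp
  [59,72): 13 bp
  [72,75): 3 bp
  [75,91): 16 bp
  [91,98): 7 bp
  [98,106): 8 bp
  [106,109): 3 bp
  [109,127): 18 bp
  [127,140): 13 bp
  [140,150): 10 bp
  [150,163): 13 bp
  [163,171): 8 bp
  [171,181): 10 bp

[3,3,5,6,7,7,7,8,8,9,10,10,12,13,13,13,13,16,18]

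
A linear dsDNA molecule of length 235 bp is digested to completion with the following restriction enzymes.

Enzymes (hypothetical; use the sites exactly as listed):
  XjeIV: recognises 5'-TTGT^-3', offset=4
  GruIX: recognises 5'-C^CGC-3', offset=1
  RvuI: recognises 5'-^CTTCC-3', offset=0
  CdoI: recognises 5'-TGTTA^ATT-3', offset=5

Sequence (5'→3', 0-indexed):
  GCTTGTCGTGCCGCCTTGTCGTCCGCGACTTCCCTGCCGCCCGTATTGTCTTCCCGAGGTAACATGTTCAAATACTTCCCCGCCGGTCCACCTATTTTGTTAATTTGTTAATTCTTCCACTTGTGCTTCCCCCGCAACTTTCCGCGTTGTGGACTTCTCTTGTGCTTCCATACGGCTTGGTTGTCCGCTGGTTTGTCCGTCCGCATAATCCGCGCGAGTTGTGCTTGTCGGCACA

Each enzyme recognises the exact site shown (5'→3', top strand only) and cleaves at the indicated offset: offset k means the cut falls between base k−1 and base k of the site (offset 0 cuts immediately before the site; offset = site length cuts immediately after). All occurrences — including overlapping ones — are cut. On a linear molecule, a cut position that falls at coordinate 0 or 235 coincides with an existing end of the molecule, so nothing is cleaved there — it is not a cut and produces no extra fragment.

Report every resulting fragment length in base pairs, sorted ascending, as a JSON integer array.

[1,1,1,2,2,3,4,5,5,5,6,6,6,6,7,7,8,8,9,9,10,11,11,12,12,13,20,20,25]

Scan for sites:
  XjeIV (TTGT, off=4): starts [2, 15, 45, 96, 104, 120, 146, 159, 180, 192, 218, 224] → cuts [6, 19, 49, 100, 108, 124, 150, 163, 184, 196, 222, 228]
  GruIX (CCGC, off=1): starts [10, 22, 36, 79, 131, 141, 184, 200, 209] → cuts [11, 23, 37, 80, 132, 142, 185, 201, 210]
  RvuI (CTTCC, off=0): starts [28, 49, 74, 113, 125, 164] → cuts [28, 49, 74, 113, 125, 164]
  CdoI (TGTTAATT, off=5): starts [97, 105] → cuts [102, 110]

All cut coordinates (distinct, sorted): [6, 11, 19, 23, 28, 37, 49, 74, 80, 100, 102, 108, 110, 113, 124, 125, 132, 142, 150, 163, 164, 184, 185, 196, 201, 210, 222, 228]

Fragments:
  [0,6): 6 bp
  [6,11): 5 bp
  [11,19): 8 bp
  [19,23): 4 bp
  [23,28): 5 bp
  [28,37): 9 bp
  [37,49): 12 bp
  [49,74): 25 bp
  [74,80): 6 bp
  [80,100): 20 bp
  [100,102): 2 bp
  [102,108): 6 bp
  [108,110): 2 bp
  [110,113): 3 bp
  [113,124): 11 bp
  [124,125): 1 bp
  [125,132): 7 bp
  [132,142): 10 bp
  [142,150): 8 bp
  [150,163): 13 bp
  [163,164): 1 bp
  [164,184): 20 bp
  [184,185): 1 bp
  [185,196): 11 bp
  [196,201): 5 bp
  [201,210): 9 bp
  [210,222): 12 bp
  [222,228): 6 bp
  [228,235): 7 bp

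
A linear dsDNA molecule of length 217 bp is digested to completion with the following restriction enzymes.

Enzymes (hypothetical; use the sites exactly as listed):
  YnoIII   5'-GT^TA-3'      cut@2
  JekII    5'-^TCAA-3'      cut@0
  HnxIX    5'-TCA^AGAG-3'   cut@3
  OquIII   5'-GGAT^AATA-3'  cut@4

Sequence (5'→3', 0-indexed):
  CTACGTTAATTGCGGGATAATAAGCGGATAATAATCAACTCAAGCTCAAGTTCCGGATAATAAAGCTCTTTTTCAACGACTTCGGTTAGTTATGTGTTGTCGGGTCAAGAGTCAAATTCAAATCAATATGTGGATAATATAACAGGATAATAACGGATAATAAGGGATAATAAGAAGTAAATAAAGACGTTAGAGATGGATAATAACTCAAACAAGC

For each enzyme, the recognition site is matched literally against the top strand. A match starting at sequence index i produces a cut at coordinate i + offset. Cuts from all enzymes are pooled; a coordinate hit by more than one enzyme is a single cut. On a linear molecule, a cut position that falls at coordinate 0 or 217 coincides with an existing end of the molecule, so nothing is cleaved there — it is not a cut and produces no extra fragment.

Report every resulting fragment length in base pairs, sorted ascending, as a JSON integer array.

Site scan:
  YnoIII GTTA/2: at [4, 84, 88, 188] ⇒ [6, 86, 90, 190]
  JekII TCAA/0: at [34, 39, 45, 72, 104, 111, 117, 122, 207] ⇒ [34, 39, 45, 72, 104, 111, 117, 122, 207]
  HnxIX TCAAGAG/3: at [104] ⇒ [107]
  OquIII GGATAATA/4: at [14, 25, 54, 131, 144, 154, 164, 197] ⇒ [18, 29, 58, 135, 148, 158, 168, 201]

All cut coordinates (distinct, sorted): [6, 18, 29, 34, 39, 45, 58, 72, 86, 90, 104, 107, 111, 117, 122, 135, 148, 158, 168, 190, 201, 207]

Fragments:
  [0,6): 6 bp
  [6,18): 12 bp
  [18,29): 11 bp
  [29,34): 5 bp
  [34,39): 5 bp
  [39,45): 6 bp
  [45,58): 13 bp
  [58,72): 14 bp
  [72,86): 14 bp
  [86,90): 4 bp
  [90,104): 14 bp
  [104,107): 3 bp
  [107,111): 4 bp
  [111,117): 6 bp
  [117,122): 5 bp
  [122,135): 13 bp
  [135,148): 13 bp
  [148,158): 10 bp
  [158,168): 10 bp
  [168,190): 22 bp
  [190,201): 11 bp
  [201,207): 6 bp
  [207,217): 10 bp

[3,4,4,5,5,5,6,6,6,6,10,10,10,11,11,12,13,13,13,14,14,14,22]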